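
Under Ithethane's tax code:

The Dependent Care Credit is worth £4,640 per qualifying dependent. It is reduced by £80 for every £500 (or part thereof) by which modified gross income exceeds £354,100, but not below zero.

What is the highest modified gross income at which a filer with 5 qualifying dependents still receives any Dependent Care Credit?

£498,600

Full credit = 5 × £4,640 = £23,200.
After 289 increments the reduction is 289 × £80 = £23,120, leaving £80; one more increment wipes it out. Increment 289 ends at excess 289 × £500 = £144,500, so the highest qualifying income is £354,100 + £144,500 = £498,600.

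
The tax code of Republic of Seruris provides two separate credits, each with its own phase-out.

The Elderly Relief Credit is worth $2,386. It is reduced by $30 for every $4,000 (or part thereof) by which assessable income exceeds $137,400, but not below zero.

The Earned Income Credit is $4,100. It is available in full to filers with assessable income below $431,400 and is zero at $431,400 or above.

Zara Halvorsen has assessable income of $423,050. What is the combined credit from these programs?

Elderly Relief Credit: income exceeds $137,400 by $285,650, which is 72 full-or-partial $4,000 increments; reduction = 72 × $30 = $2,160, leaving $226.
Earned Income Credit: $423,050 is below the $431,400 cutoff, so the full $4,100 applies.
Total: $226 + $4,100 = $4,326.

$4,326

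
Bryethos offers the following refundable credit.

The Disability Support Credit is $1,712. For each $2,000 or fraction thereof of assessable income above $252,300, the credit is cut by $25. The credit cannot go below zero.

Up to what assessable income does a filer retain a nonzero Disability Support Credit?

$388,300

After 68 increments the reduction is 68 × $25 = $1,700, leaving $12; one more increment wipes it out. Increment 68 ends at excess 68 × $2,000 = $136,000, so the highest qualifying income is $252,300 + $136,000 = $388,300.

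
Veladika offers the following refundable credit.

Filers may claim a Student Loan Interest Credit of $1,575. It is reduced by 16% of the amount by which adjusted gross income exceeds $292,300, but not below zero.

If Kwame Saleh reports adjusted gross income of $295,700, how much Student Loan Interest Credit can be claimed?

Student Loan Interest Credit: 16% of the $3,400 excess over $292,300 is $544; credit = $1,575 − $544 = $1,031.

$1,031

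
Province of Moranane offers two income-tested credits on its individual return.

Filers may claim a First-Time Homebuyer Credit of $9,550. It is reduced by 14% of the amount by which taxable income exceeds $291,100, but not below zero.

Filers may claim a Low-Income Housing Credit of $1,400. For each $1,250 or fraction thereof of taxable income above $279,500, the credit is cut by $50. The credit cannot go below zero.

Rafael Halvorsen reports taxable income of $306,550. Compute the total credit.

First-Time Homebuyer Credit: 14% of the $15,450 excess over $291,100 is $2,163; credit = $9,550 − $2,163 = $7,387.
Low-Income Housing Credit: income exceeds $279,500 by $27,050, which is 22 full-or-partial $1,250 increments; reduction = 22 × $50 = $1,100, leaving $300.
Total: $7,387 + $300 = $7,687.

$7,687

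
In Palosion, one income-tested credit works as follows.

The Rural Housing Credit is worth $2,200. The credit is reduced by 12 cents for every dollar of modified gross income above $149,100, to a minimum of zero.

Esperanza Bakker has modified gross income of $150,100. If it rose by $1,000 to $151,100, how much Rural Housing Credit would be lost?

$120

At $150,100 — 12% of the $1,000 excess over $149,100 is $120; credit = $2,200 − $120 = $2,080.
At $151,100 — 12% of the $2,000 excess over $149,100 is $240; credit = $2,200 − $240 = $1,960.
Lost: $2,080 − $1,960 = $120.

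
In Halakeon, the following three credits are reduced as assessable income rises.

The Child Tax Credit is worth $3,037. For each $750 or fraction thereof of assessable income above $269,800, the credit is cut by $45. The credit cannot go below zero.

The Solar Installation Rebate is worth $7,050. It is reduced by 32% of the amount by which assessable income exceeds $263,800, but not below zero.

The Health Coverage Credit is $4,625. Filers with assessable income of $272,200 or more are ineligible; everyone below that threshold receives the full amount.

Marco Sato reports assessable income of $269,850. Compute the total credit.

Child Tax Credit: income exceeds $269,800 by $50, which is 1 full-or-partial $750 increment; reduction = 1 × $45 = $45, leaving $2,992.
Solar Installation Rebate: 32% of the $6,050 excess over $263,800 is $1,936; credit = $7,050 − $1,936 = $5,114.
Health Coverage Credit: $269,850 is below the $272,200 cutoff, so the full $4,625 applies.
Total: $2,992 + $5,114 + $4,625 = $12,731.

$12,731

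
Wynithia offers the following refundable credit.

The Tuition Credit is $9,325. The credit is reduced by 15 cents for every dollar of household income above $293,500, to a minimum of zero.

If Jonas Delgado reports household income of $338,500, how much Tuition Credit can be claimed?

Tuition Credit: 15% of the $45,000 excess over $293,500 is $6,750; credit = $9,325 − $6,750 = $2,575.

$2,575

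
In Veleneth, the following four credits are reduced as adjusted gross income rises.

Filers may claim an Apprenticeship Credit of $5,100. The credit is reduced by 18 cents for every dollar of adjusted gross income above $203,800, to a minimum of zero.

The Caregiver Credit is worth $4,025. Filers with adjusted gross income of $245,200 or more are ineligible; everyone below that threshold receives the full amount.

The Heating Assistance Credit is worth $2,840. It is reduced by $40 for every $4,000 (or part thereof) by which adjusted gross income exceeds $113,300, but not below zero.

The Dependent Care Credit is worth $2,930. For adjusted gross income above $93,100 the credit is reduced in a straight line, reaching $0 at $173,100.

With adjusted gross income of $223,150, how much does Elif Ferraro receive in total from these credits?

$7,362

Apprenticeship Credit: 18% of the $19,350 excess over $203,800 is $3,483; credit = $5,100 − $3,483 = $1,617.
Caregiver Credit: $223,150 is below the $245,200 cutoff, so the full $4,025 applies.
Heating Assistance Credit: income exceeds $113,300 by $109,850, which is 28 full-or-partial $4,000 increments; reduction = 28 × $40 = $1,120, leaving $1,720.
Dependent Care Credit: $223,150 is at or above $173,100, so the credit is $0.
Total: $1,617 + $4,025 + $1,720 + $0 = $7,362.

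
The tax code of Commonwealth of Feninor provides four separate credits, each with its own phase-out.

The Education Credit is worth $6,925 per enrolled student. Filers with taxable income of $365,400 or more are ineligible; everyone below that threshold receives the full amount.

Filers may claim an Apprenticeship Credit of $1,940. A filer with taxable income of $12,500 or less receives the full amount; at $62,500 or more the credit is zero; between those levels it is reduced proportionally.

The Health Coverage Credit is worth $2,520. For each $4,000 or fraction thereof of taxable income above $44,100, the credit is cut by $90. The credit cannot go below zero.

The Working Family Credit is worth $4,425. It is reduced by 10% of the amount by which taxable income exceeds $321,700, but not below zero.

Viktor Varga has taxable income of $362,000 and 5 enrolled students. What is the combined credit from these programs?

$35,020

Education Credit: base = 5 × $6,925 = $34,625. $362,000 is below the $365,400 cutoff, so the full $34,625 applies.
Apprenticeship Credit: $362,000 is at or above $62,500, so the credit is $0.
Health Coverage Credit: income exceeds $44,100 by $317,900 → 80 increments × $90 = $7,200 ≥ base, so the credit is $0.
Working Family Credit: 10% of the $40,300 excess over $321,700 is $4,030; credit = $4,425 − $4,030 = $395.
Total: $34,625 + $0 + $0 + $395 = $35,020.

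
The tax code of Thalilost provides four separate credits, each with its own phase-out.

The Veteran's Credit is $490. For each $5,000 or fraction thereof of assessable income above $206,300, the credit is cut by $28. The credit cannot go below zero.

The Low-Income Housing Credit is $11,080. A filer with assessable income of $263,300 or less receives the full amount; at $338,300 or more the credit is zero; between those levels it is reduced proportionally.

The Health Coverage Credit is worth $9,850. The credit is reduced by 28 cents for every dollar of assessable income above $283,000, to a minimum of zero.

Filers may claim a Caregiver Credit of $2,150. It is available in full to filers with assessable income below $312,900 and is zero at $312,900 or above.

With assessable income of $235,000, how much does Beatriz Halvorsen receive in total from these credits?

Veteran's Credit: income exceeds $206,300 by $28,700, which is 6 full-or-partial $5,000 increments; reduction = 6 × $28 = $168, leaving $322.
Low-Income Housing Credit: $235,000 is at or below the $263,300 threshold, so the full $11,080 applies.
Health Coverage Credit: $235,000 is at or below the $283,000 threshold, so the full $9,850 applies.
Caregiver Credit: $235,000 is below the $312,900 cutoff, so the full $2,150 applies.
Total: $322 + $11,080 + $9,850 + $2,150 = $23,402.

$23,402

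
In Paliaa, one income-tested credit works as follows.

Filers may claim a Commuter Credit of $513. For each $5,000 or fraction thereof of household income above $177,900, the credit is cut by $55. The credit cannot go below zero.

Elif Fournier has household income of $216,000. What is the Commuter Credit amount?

Commuter Credit: income exceeds $177,900 by $38,100, which is 8 full-or-partial $5,000 increments; reduction = 8 × $55 = $440, leaving $73.

$73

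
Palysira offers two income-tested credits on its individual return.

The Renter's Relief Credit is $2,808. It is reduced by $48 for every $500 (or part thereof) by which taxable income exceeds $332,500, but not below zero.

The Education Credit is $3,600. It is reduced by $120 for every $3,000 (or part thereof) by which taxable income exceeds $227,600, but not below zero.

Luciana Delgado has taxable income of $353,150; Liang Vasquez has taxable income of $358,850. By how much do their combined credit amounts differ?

Luciana ($353,150): Renter's Relief Credit: income exceeds $332,500 by $20,650, which is 42 full-or-partial $500 increments; reduction = 42 × $48 = $2,016, leaving $792. Education Credit: income exceeds $227,600 by $125,550 → 42 increments × $120 = $5,040 ≥ base, so the credit is $0. total $792 + $0 = $792
Liang ($358,850): Renter's Relief Credit: income exceeds $332,500 by $26,350, which is 53 full-or-partial $500 increments; reduction = 53 × $48 = $2,544, leaving $264. Education Credit: income exceeds $227,600 by $131,250 → 44 increments × $120 = $5,280 ≥ base, so the credit is $0. total $264 + $0 = $264
Difference: |$792 − $264| = $528.

$528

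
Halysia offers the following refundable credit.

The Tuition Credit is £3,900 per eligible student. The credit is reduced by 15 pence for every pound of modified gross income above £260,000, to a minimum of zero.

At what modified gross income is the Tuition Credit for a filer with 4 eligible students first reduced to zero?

Full credit = 4 × £3,900 = £15,600.
The credit falls by 15% of each pound above £260,000, so it reaches zero when the excess is £15,600 / 15% = £104,000: income = £260,000 + £104,000 = £364,000.

£364,000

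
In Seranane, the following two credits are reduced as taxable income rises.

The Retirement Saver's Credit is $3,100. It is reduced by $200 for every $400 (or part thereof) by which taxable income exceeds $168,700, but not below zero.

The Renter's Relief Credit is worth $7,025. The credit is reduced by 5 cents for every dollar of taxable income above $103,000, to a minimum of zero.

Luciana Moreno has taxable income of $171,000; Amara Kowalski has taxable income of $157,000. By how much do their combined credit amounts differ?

$1,900

Luciana ($171,000): Retirement Saver's Credit: income exceeds $168,700 by $2,300, which is 6 full-or-partial $400 increments; reduction = 6 × $200 = $1,200, leaving $1,900. Renter's Relief Credit: 5% of the $68,000 excess over $103,000 is $3,400; credit = $7,025 − $3,400 = $3,625. total $1,900 + $3,625 = $5,525
Amara ($157,000): Retirement Saver's Credit: $157,000 is at or below the $168,700 threshold, so the full $3,100 applies. Renter's Relief Credit: 5% of the $54,000 excess over $103,000 is $2,700; credit = $7,025 − $2,700 = $4,325. total $3,100 + $4,325 = $7,425
Difference: |$5,525 − $7,425| = $1,900.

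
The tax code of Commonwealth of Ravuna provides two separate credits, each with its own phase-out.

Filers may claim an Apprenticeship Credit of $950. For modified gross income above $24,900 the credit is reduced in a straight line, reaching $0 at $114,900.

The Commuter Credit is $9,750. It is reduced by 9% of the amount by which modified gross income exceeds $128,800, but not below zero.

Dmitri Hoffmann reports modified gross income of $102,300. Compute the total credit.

Apprenticeship Credit: $102,300 is $77,400 into a $90,000 phase-out range, leaving 12,600/90,000 of the credit: $950 × 12,600/90,000 = $133.
Commuter Credit: $102,300 is at or below the $128,800 threshold, so the full $9,750 applies.
Total: $133 + $9,750 = $9,883.

$9,883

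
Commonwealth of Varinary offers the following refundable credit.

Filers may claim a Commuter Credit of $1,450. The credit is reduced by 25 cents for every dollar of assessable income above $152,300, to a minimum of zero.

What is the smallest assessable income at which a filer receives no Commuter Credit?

$158,100

The credit falls by 25% of each dollar above $152,300, so it reaches zero when the excess is $1,450 / 25% = $5,800: income = $152,300 + $5,800 = $158,100.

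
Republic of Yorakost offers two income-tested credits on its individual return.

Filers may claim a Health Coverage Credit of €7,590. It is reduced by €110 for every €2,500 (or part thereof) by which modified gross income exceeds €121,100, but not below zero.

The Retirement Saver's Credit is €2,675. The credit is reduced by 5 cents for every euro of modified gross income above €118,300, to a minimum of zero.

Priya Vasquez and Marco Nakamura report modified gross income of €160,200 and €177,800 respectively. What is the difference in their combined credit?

Priya (€160,200): Health Coverage Credit: income exceeds €121,100 by €39,100, which is 16 full-or-partial €2,500 increments; reduction = 16 × €110 = €1,760, leaving €5,830. Retirement Saver's Credit: 5% of the €41,900 excess over €118,300 is €2,095; credit = €2,675 − €2,095 = €580. total €5,830 + €580 = €6,410
Marco (€177,800): Health Coverage Credit: income exceeds €121,100 by €56,700, which is 23 full-or-partial €2,500 increments; reduction = 23 × €110 = €2,530, leaving €5,060. Retirement Saver's Credit: 5% of the €59,500 excess over €118,300 is €2,975 ≥ base, so the credit is €0. total €5,060 + €0 = €5,060
Difference: |€6,410 − €5,060| = €1,350.

€1,350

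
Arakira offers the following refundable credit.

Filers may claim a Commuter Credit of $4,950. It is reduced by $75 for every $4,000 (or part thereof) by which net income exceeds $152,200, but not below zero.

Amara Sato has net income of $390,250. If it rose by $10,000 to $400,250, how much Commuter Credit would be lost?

At $390,250 — income exceeds $152,200 by $238,050, which is 60 full-or-partial $4,000 increments; reduction = 60 × $75 = $4,500, leaving $450.
At $400,250 — income exceeds $152,200 by $248,050, which is 63 full-or-partial $4,000 increments; reduction = 63 × $75 = $4,725, leaving $225.
Lost: $450 − $225 = $225.

$225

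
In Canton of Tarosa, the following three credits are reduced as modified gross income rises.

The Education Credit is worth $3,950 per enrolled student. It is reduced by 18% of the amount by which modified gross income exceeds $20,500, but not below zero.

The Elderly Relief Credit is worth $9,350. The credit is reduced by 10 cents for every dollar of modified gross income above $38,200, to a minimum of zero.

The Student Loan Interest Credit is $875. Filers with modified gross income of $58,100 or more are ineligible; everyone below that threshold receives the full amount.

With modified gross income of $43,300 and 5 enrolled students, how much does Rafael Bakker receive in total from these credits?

$25,361

Education Credit: base = 5 × $3,950 = $19,750. 18% of the $22,800 excess over $20,500 is $4,104; credit = $19,750 − $4,104 = $15,646.
Elderly Relief Credit: 10% of the $5,100 excess over $38,200 is $510; credit = $9,350 − $510 = $8,840.
Student Loan Interest Credit: $43,300 is below the $58,100 cutoff, so the full $875 applies.
Total: $15,646 + $8,840 + $875 = $25,361.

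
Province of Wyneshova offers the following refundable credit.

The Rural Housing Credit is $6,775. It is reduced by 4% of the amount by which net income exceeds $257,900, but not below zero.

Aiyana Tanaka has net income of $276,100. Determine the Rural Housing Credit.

$6,047

Rural Housing Credit: 4% of the $18,200 excess over $257,900 is $728; credit = $6,775 − $728 = $6,047.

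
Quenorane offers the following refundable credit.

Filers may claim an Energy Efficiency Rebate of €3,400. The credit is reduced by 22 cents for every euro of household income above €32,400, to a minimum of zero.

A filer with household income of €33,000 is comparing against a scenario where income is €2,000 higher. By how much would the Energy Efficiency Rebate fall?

At €33,000 — 22% of the €600 excess over €32,400 is €132; credit = €3,400 − €132 = €3,268.
At €35,000 — 22% of the €2,600 excess over €32,400 is €572; credit = €3,400 − €572 = €2,828.
Lost: €3,268 − €2,828 = €440.

€440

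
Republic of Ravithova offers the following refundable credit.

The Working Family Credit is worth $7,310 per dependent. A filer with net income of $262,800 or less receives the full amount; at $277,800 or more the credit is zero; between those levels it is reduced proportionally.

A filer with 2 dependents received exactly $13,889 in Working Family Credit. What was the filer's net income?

Full credit = 2 × $7,310 = $14,620.
$13,889 is 13,889/14,620 of the full $14,620, so 731/14,620 of the $15,000 range has been used: income = $262,800 + $15,000 × 731/14,620 = $263,550.

$263,550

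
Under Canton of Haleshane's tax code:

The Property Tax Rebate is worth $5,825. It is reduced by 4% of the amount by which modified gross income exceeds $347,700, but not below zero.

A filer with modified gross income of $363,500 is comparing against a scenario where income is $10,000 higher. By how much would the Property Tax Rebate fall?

At $363,500 — 4% of the $15,800 excess over $347,700 is $632; credit = $5,825 − $632 = $5,193.
At $373,500 — 4% of the $25,800 excess over $347,700 is $1,032; credit = $5,825 − $1,032 = $4,793.
Lost: $5,193 − $4,793 = $400.

$400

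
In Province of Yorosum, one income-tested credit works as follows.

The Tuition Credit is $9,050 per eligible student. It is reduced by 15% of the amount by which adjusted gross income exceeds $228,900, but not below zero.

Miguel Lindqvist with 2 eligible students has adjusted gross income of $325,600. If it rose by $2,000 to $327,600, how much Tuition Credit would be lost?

At $325,600 — base = 2 × $9,050 = $18,100. 15% of the $96,700 excess over $228,900 is $14,505; credit = $18,100 − $14,505 = $3,595.
At $327,600 — base = 2 × $9,050 = $18,100. 15% of the $98,700 excess over $228,900 is $14,805; credit = $18,100 − $14,805 = $3,295.
Lost: $3,595 − $3,295 = $300.

$300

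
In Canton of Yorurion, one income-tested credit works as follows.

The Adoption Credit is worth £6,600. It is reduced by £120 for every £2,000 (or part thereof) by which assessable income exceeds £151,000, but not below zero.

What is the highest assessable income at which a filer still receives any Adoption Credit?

£259,000

After 54 increments the reduction is 54 × £120 = £6,480, leaving £120; one more increment wipes it out. Increment 54 ends at excess 54 × £2,000 = £108,000, so the highest qualifying income is £151,000 + £108,000 = £259,000.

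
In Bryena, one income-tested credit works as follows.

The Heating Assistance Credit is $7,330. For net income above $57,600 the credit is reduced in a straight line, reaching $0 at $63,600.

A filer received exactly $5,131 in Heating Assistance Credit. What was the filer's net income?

$59,400

$5,131 is 5,131/7,330 of the full $7,330, so 2,199/7,330 of the $6,000 range has been used: income = $57,600 + $6,000 × 2,199/7,330 = $59,400.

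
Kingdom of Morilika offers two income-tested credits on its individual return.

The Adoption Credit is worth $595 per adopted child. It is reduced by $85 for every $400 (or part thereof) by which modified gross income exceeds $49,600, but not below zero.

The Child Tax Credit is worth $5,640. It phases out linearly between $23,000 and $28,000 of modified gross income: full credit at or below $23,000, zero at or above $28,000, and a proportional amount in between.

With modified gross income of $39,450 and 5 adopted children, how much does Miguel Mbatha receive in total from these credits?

Adoption Credit: base = 5 × $595 = $2,975. $39,450 is at or below the $49,600 threshold, so the full $2,975 applies.
Child Tax Credit: $39,450 is at or above $28,000, so the credit is $0.
Total: $2,975 + $0 = $2,975.

$2,975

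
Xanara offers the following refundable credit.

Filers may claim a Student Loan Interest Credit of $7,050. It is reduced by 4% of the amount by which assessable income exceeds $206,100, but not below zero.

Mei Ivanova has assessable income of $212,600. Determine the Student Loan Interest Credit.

$6,790

Student Loan Interest Credit: 4% of the $6,500 excess over $206,100 is $260; credit = $7,050 − $260 = $6,790.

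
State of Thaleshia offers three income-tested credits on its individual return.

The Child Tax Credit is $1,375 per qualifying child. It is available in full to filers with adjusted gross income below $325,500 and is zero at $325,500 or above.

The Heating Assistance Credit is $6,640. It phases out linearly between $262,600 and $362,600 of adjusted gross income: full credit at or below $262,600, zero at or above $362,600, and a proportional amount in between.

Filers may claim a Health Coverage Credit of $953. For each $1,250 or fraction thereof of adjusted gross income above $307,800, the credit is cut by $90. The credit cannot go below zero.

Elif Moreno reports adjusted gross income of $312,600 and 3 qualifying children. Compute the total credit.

$8,038

Child Tax Credit: base = 3 × $1,375 = $4,125. $312,600 is below the $325,500 cutoff, so the full $4,125 applies.
Heating Assistance Credit: $312,600 is $50,000 into a $100,000 phase-out range, leaving 50,000/100,000 of the credit: $6,640 × 50,000/100,000 = $3,320.
Health Coverage Credit: income exceeds $307,800 by $4,800, which is 4 full-or-partial $1,250 increments; reduction = 4 × $90 = $360, leaving $593.
Total: $4,125 + $3,320 + $593 = $8,038.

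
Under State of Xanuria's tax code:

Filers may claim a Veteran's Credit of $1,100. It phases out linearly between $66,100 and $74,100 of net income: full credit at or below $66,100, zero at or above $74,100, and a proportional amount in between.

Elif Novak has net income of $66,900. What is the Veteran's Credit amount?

Veteran's Credit: $66,900 is $800 into a $8,000 phase-out range, leaving 7,200/8,000 of the credit: $1,100 × 7,200/8,000 = $990.

$990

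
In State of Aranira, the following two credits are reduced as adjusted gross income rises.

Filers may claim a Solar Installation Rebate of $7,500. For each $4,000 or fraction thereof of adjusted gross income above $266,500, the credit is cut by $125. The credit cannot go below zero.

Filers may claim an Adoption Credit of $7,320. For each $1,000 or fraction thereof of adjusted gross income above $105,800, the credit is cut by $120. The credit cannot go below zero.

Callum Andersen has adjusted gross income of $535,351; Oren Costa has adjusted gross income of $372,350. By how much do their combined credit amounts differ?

Callum ($535,351): Solar Installation Rebate: income exceeds $266,500 by $268,851 → 68 increments × $125 = $8,500 ≥ base, so the credit is $0. Adoption Credit: income exceeds $105,800 by $429,551 → 430 increments × $120 = $51,600 ≥ base, so the credit is $0. total $0 + $0 = $0
Oren ($372,350): Solar Installation Rebate: income exceeds $266,500 by $105,850, which is 27 full-or-partial $4,000 increments; reduction = 27 × $125 = $3,375, leaving $4,125. Adoption Credit: income exceeds $105,800 by $266,550 → 267 increments × $120 = $32,040 ≥ base, so the credit is $0. total $4,125 + $0 = $4,125
Difference: |$0 − $4,125| = $4,125.

$4,125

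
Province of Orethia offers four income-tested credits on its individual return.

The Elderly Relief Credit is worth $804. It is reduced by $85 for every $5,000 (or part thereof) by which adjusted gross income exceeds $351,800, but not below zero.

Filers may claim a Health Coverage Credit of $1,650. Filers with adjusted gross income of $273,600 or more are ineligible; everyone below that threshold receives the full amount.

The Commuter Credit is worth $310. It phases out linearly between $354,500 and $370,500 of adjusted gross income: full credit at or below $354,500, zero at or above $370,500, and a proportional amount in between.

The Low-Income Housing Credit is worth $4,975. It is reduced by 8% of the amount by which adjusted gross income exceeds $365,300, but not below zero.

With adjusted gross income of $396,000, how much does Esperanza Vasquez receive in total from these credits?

Elderly Relief Credit: income exceeds $351,800 by $44,200, which is 9 full-or-partial $5,000 increments; reduction = 9 × $85 = $765, leaving $39.
Health Coverage Credit: $396,000 meets or exceeds the $273,600 cutoff, so the credit is $0.
Commuter Credit: $396,000 is at or above $370,500, so the credit is $0.
Low-Income Housing Credit: 8% of the $30,700 excess over $365,300 is $2,456; credit = $4,975 − $2,456 = $2,519.
Total: $39 + $0 + $0 + $2,519 = $2,558.

$2,558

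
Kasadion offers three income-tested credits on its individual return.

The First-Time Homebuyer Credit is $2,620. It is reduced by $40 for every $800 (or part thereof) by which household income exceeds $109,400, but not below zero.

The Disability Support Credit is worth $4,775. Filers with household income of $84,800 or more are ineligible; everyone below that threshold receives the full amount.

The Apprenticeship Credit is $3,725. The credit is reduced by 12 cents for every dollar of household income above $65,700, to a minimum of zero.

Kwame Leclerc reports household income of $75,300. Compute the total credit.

$9,968

First-Time Homebuyer Credit: $75,300 is at or below the $109,400 threshold, so the full $2,620 applies.
Disability Support Credit: $75,300 is below the $84,800 cutoff, so the full $4,775 applies.
Apprenticeship Credit: 12% of the $9,600 excess over $65,700 is $1,152; credit = $3,725 − $1,152 = $2,573.
Total: $2,620 + $4,775 + $2,573 = $9,968.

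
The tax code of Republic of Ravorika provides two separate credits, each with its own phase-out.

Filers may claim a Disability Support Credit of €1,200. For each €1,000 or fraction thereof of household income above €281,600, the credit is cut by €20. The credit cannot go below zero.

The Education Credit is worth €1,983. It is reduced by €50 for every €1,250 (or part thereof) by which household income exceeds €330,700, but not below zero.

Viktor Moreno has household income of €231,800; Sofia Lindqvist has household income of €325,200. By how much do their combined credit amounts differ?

Viktor (€231,800): Disability Support Credit: €231,800 is at or below the €281,600 threshold, so the full €1,200 applies. Education Credit: €231,800 is at or below the €330,700 threshold, so the full €1,983 applies. total €1,200 + €1,983 = €3,183
Sofia (€325,200): Disability Support Credit: income exceeds €281,600 by €43,600, which is 44 full-or-partial €1,000 increments; reduction = 44 × €20 = €880, leaving €320. Education Credit: €325,200 is at or below the €330,700 threshold, so the full €1,983 applies. total €320 + €1,983 = €2,303
Difference: |€3,183 − €2,303| = €880.

€880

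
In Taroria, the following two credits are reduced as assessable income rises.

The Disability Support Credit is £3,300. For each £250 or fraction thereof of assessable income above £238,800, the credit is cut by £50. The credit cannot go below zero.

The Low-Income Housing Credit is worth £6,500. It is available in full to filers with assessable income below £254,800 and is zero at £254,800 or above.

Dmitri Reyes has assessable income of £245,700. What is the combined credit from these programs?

Disability Support Credit: income exceeds £238,800 by £6,900, which is 28 full-or-partial £250 increments; reduction = 28 × £50 = £1,400, leaving £1,900.
Low-Income Housing Credit: £245,700 is below the £254,800 cutoff, so the full £6,500 applies.
Total: £1,900 + £6,500 = £8,400.

£8,400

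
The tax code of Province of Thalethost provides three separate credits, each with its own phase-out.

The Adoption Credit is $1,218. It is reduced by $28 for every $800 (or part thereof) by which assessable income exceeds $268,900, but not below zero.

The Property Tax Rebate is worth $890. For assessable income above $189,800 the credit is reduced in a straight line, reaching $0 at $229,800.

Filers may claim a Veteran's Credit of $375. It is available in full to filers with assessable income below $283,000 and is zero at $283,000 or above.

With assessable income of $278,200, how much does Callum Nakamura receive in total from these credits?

Adoption Credit: income exceeds $268,900 by $9,300, which is 12 full-or-partial $800 increments; reduction = 12 × $28 = $336, leaving $882.
Property Tax Rebate: $278,200 is at or above $229,800, so the credit is $0.
Veteran's Credit: $278,200 is below the $283,000 cutoff, so the full $375 applies.
Total: $882 + $0 + $375 = $1,257.

$1,257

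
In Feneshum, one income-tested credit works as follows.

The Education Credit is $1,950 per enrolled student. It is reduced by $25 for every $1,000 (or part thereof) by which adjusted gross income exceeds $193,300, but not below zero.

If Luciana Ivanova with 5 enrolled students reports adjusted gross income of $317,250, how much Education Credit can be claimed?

Education Credit: base = 5 × $1,950 = $9,750. income exceeds $193,300 by $123,950, which is 124 full-or-partial $1,000 increments; reduction = 124 × $25 = $3,100, leaving $6,650.

$6,650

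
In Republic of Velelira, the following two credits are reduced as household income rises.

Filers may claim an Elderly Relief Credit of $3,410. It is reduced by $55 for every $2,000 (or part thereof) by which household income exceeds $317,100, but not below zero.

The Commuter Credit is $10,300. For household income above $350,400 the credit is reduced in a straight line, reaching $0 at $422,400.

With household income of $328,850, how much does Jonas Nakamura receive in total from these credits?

Elderly Relief Credit: income exceeds $317,100 by $11,750, which is 6 full-or-partial $2,000 increments; reduction = 6 × $55 = $330, leaving $3,080.
Commuter Credit: $328,850 is at or below the $350,400 threshold, so the full $10,300 applies.
Total: $3,080 + $10,300 = $13,380.

$13,380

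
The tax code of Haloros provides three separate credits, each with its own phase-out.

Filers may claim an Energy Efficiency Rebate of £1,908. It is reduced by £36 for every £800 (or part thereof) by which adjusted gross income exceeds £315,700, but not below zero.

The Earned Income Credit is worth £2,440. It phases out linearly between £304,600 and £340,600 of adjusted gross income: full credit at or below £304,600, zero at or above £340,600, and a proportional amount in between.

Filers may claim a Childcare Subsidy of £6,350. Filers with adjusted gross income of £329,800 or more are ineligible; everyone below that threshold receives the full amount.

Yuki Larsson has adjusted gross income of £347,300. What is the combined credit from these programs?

£468

Energy Efficiency Rebate: income exceeds £315,700 by £31,600, which is 40 full-or-partial £800 increments; reduction = 40 × £36 = £1,440, leaving £468.
Earned Income Credit: £347,300 is at or above £340,600, so the credit is £0.
Childcare Subsidy: £347,300 meets or exceeds the £329,800 cutoff, so the credit is £0.
Total: £468 + £0 + £0 = £468.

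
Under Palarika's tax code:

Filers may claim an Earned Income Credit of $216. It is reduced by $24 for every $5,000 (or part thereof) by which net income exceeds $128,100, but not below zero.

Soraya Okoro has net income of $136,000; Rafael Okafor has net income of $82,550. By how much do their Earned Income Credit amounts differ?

Soraya ($136,000): Earned Income Credit: income exceeds $128,100 by $7,900, which is 2 full-or-partial $5,000 increments; reduction = 2 × $24 = $48, leaving $168.
Rafael ($82,550): Earned Income Credit: $82,550 is at or below the $128,100 threshold, so the full $216 applies.
Difference: |$168 − $216| = $48.

$48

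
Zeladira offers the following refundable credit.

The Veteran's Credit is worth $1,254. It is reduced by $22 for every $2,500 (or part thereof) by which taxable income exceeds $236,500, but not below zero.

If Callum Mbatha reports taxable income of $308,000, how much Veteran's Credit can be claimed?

$616

Veteran's Credit: income exceeds $236,500 by $71,500, which is 29 full-or-partial $2,500 increments; reduction = 29 × $22 = $638, leaving $616.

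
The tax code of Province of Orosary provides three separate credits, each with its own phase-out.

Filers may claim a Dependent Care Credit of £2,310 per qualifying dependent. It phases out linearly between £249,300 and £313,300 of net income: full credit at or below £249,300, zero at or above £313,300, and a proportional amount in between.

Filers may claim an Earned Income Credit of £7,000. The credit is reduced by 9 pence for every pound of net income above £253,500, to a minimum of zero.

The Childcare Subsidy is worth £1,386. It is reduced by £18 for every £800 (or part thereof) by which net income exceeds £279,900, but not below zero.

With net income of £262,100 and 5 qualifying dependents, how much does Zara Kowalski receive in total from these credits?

Dependent Care Credit: base = 5 × £2,310 = £11,550. £262,100 is £12,800 into a £64,000 phase-out range, leaving 51,200/64,000 of the credit: £11,550 × 51,200/64,000 = £9,240.
Earned Income Credit: 9% of the £8,600 excess over £253,500 is £774; credit = £7,000 − £774 = £6,226.
Childcare Subsidy: £262,100 is at or below the £279,900 threshold, so the full £1,386 applies.
Total: £9,240 + £6,226 + £1,386 = £16,852.

£16,852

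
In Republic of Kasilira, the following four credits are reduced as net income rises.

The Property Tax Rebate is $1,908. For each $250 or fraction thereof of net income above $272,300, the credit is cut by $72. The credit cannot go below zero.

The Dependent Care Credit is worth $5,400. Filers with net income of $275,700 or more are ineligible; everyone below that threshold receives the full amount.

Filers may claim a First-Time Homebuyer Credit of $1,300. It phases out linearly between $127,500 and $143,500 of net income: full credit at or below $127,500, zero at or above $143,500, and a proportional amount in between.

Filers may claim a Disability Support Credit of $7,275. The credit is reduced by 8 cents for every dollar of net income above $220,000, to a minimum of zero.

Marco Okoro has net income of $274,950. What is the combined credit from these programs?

Property Tax Rebate: income exceeds $272,300 by $2,650, which is 11 full-or-partial $250 increments; reduction = 11 × $72 = $792, leaving $1,116.
Dependent Care Credit: $274,950 is below the $275,700 cutoff, so the full $5,400 applies.
First-Time Homebuyer Credit: $274,950 is at or above $143,500, so the credit is $0.
Disability Support Credit: 8% of the $54,950 excess over $220,000 is $4,396; credit = $7,275 − $4,396 = $2,879.
Total: $1,116 + $5,400 + $0 + $2,879 = $9,395.

$9,395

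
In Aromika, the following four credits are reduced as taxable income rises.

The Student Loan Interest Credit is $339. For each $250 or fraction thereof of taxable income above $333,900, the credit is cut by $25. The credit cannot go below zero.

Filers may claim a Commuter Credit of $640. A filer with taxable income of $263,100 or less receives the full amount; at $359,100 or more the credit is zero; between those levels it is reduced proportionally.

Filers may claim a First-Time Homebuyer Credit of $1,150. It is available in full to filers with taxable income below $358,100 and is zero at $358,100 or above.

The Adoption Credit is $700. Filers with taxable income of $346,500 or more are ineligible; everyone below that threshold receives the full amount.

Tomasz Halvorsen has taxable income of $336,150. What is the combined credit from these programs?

Student Loan Interest Credit: income exceeds $333,900 by $2,250, which is 9 full-or-partial $250 increments; reduction = 9 × $25 = $225, leaving $114.
Commuter Credit: $336,150 is $73,050 into a $96,000 phase-out range, leaving 22,950/96,000 of the credit: $640 × 22,950/96,000 = $153.
First-Time Homebuyer Credit: $336,150 is below the $358,100 cutoff, so the full $1,150 applies.
Adoption Credit: $336,150 is below the $346,500 cutoff, so the full $700 applies.
Total: $114 + $153 + $1,150 + $700 = $2,117.

$2,117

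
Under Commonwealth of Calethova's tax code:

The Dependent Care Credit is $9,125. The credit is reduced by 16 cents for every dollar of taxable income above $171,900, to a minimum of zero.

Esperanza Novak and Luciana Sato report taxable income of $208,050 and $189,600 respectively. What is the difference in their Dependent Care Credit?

Esperanza ($208,050): Dependent Care Credit: 16% of the $36,150 excess over $171,900 is $5,784; credit = $9,125 − $5,784 = $3,341.
Luciana ($189,600): Dependent Care Credit: 16% of the $17,700 excess over $171,900 is $2,832; credit = $9,125 − $2,832 = $6,293.
Difference: |$3,341 − $6,293| = $2,952.

$2,952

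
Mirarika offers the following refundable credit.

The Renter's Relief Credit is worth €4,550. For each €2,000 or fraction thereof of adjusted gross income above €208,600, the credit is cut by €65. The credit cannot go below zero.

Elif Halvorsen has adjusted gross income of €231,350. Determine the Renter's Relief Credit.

Renter's Relief Credit: income exceeds €208,600 by €22,750, which is 12 full-or-partial €2,000 increments; reduction = 12 × €65 = €780, leaving €3,770.

€3,770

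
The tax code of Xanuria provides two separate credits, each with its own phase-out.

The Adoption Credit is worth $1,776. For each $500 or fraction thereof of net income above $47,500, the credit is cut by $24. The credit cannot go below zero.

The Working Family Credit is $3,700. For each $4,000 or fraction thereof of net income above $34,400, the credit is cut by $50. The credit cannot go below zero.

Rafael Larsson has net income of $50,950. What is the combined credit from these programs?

$5,058

Adoption Credit: income exceeds $47,500 by $3,450, which is 7 full-or-partial $500 increments; reduction = 7 × $24 = $168, leaving $1,608.
Working Family Credit: income exceeds $34,400 by $16,550, which is 5 full-or-partial $4,000 increments; reduction = 5 × $50 = $250, leaving $3,450.
Total: $1,608 + $3,450 = $5,058.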